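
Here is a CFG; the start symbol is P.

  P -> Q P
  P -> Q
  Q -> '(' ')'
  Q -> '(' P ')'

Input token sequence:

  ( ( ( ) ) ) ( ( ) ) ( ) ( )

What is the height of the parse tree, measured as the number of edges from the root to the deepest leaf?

6

[P [Q ( [P [Q ( [P [Q ( )]] )]] )] [P [Q ( [P [Q ( )]] )] [P [Q ( )] [P [Q ( )]]]]]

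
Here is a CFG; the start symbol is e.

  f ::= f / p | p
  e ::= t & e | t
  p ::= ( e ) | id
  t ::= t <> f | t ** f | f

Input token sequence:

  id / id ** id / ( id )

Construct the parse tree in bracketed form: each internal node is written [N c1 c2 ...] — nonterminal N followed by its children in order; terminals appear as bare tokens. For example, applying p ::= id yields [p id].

[e [t [t [f [f [p id]] / [p id]]] ** [f [f [p id]] / [p ( [e [t [f [p id]]]] )]]]]

e
t
t ** f
f ** f
f / p ** f
p / p ** f
id / p ** f
id / id ** f
id / id ** f / p
id / id ** p / p
id / id ** id / p
id / id ** id / ( e )
id / id ** id / ( t )
id / id ** id / ( f )
id / id ** id / ( p )
id / id ** id / ( id )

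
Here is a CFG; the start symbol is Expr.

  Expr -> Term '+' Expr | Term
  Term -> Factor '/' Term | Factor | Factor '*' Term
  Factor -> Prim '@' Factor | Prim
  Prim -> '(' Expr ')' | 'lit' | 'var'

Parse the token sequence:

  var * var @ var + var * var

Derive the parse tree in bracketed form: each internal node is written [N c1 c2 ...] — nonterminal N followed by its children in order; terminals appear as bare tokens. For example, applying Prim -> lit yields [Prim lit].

[Expr [Term [Factor [Prim var]] * [Term [Factor [Prim var] @ [Factor [Prim var]]]]] + [Expr [Term [Factor [Prim var]] * [Term [Factor [Prim var]]]]]]

Expr
Term + Expr
Factor * Term + Expr
Prim * Term + Expr
var * Term + Expr
var * Factor + Expr
var * Prim @ Factor + Expr
var * var @ Factor + Expr
var * var @ Prim + Expr
var * var @ var + Expr
var * var @ var + Term
var * var @ var + Factor * Term
var * var @ var + Prim * Term
var * var @ var + var * Term
var * var @ var + var * Factor
var * var @ var + var * Prim
var * var @ var + var * var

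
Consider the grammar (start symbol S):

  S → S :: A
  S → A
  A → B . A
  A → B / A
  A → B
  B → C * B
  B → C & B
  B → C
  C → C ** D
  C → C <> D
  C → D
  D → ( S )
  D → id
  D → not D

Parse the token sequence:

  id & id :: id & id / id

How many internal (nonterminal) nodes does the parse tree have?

[S [S [A [B [C [D id]] & [B [C [D id]]]]]] :: [A [B [C [D id]] & [B [C [D id]]]] / [A [B [C [D id]]]]]]

20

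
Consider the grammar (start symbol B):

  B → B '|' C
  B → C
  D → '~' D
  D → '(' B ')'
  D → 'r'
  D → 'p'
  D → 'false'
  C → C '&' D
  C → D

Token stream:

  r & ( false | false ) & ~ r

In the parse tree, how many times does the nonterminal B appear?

3

[B [C [C [C [D r]] & [D ( [B [B [C [D false]]] | [C [D false]]] )]] & [D ~ [D r]]]]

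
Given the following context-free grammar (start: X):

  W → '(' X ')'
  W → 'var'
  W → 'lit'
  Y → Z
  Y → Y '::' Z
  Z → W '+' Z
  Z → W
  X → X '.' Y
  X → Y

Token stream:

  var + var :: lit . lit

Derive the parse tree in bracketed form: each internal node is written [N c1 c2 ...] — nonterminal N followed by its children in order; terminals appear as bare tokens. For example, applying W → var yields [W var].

[X [X [Y [Y [Z [W var] + [Z [W var]]]] :: [Z [W lit]]]] . [Y [Z [W lit]]]]

X
X . Y
Y . Y
Y :: Z . Y
Z :: Z . Y
W + Z :: Z . Y
var + Z :: Z . Y
var + W :: Z . Y
var + var :: Z . Y
var + var :: W . Y
var + var :: lit . Y
var + var :: lit . Z
var + var :: lit . W
var + var :: lit . lit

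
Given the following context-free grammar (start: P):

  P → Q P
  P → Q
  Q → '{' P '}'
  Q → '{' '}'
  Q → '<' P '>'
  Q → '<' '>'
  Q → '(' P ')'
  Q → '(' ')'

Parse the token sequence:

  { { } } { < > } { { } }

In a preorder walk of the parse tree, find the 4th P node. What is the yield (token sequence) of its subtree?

< >

[P [Q { [P [Q { }]] }] [P [Q { [P [Q < >]] }] [P [Q { [P [Q { }]] }]]]]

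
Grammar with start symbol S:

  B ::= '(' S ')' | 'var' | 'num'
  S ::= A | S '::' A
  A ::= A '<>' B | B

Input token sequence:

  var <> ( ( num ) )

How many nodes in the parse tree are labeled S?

3

[S [A [A [B var]] <> [B ( [S [A [B ( [S [A [B num]]] )]]] )]]]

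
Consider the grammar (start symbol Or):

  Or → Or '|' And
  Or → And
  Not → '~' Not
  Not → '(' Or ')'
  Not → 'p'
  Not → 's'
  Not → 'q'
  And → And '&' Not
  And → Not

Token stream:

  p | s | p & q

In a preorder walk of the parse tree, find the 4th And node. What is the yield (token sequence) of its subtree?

p

[Or [Or [Or [And [Not p]]] | [And [Not s]]] | [And [And [Not p]] & [Not q]]]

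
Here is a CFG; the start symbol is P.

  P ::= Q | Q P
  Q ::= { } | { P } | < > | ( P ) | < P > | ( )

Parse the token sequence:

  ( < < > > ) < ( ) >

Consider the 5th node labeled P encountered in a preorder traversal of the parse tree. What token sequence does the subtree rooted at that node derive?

[P [Q ( [P [Q < [P [Q < >]] >]] )] [P [Q < [P [Q ( )]] >]]]

( )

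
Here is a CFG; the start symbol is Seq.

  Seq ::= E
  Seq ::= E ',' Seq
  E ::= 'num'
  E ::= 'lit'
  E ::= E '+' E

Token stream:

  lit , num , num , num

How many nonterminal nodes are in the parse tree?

[Seq [E lit] , [Seq [E num] , [Seq [E num] , [Seq [E num]]]]]

8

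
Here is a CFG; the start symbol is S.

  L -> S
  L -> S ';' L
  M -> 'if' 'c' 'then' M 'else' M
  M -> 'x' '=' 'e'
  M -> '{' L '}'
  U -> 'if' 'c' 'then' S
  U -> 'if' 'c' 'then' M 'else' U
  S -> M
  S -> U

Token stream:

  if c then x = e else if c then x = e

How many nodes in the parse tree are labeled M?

[S [U if c then [M x = e] else [U if c then [S [M x = e]]]]]

2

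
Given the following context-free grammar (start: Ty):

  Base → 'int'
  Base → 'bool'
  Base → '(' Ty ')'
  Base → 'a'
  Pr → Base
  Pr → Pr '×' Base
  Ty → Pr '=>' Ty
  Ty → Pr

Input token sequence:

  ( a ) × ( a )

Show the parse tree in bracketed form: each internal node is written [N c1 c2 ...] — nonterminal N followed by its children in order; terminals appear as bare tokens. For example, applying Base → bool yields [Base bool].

Ty
Pr
Pr × Base
Base × Base
( Ty ) × Base
( Pr ) × Base
( Base ) × Base
( a ) × Base
( a ) × ( Ty )
( a ) × ( Pr )
( a ) × ( Base )
( a ) × ( a )

[Ty [Pr [Pr [Base ( [Ty [Pr [Base a]]] )]] × [Base ( [Ty [Pr [Base a]]] )]]]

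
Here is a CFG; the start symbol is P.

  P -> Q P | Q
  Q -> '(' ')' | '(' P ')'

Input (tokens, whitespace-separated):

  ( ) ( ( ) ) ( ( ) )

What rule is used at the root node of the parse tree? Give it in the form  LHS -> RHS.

[P [Q ( )] [P [Q ( [P [Q ( )]] )] [P [Q ( [P [Q ( )]] )]]]]

P -> Q P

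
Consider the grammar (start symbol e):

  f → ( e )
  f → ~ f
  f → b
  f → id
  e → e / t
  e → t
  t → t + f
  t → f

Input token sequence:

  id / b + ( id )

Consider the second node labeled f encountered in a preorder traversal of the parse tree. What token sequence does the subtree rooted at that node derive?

[e [e [t [f id]]] / [t [t [f b]] + [f ( [e [t [f id]]] )]]]

b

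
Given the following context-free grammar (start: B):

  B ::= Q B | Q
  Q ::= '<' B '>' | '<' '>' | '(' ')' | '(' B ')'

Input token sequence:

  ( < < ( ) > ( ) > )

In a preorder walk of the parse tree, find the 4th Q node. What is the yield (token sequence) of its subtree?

( )

[B [Q ( [B [Q < [B [Q < [B [Q ( )]] >] [B [Q ( )]]] >]] )]]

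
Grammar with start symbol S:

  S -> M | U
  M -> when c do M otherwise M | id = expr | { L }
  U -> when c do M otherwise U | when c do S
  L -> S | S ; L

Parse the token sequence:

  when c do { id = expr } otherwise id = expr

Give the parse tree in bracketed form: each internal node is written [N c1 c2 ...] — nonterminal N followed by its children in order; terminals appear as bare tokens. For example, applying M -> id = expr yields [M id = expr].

[S [M when c do [M { [L [S [M id = expr]]] }] otherwise [M id = expr]]]

S
M
when c do M otherwise M
when c do { L } otherwise M
when c do { S } otherwise M
when c do { M } otherwise M
when c do { id = expr } otherwise M
when c do { id = expr } otherwise id = expr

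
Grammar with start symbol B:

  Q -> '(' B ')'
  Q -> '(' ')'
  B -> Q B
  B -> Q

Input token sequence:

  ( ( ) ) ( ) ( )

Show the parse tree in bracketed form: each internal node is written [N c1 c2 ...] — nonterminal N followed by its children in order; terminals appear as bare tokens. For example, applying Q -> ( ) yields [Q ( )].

[B [Q ( [B [Q ( )]] )] [B [Q ( )] [B [Q ( )]]]]

B
Q B
( B ) B
( Q ) B
( ( ) ) B
( ( ) ) Q B
( ( ) ) ( ) B
( ( ) ) ( ) Q
( ( ) ) ( ) ( )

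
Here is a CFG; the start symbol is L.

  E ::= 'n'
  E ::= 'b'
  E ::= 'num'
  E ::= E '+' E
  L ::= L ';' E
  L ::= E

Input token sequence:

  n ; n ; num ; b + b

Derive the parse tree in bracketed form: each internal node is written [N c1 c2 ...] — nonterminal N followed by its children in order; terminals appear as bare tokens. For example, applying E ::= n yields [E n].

L
L ; E
L ; E ; E
L ; E ; E ; E
E ; E ; E ; E
n ; E ; E ; E
n ; n ; E ; E
n ; n ; num ; E
n ; n ; num ; E + E
n ; n ; num ; b + E
n ; n ; num ; b + b

[L [L [L [L [E n]] ; [E n]] ; [E num]] ; [E [E b] + [E b]]]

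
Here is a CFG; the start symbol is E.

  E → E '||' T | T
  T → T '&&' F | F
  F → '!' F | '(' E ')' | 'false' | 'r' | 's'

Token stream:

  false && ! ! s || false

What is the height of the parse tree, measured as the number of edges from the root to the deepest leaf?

[E [E [T [T [F false]] && [F ! [F ! [F s]]]]] || [T [F false]]]

6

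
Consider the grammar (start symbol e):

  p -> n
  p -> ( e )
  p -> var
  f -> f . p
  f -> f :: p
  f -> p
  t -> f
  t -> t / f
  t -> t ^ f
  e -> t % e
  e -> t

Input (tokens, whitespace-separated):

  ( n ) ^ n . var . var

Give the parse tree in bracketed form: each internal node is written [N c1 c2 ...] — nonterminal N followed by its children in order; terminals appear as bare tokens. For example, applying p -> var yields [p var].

e
t
t ^ f
f ^ f
p ^ f
( e ) ^ f
( t ) ^ f
( f ) ^ f
( p ) ^ f
( n ) ^ f
( n ) ^ f . p
( n ) ^ f . p . p
( n ) ^ p . p . p
( n ) ^ n . p . p
( n ) ^ n . var . p
( n ) ^ n . var . var

[e [t [t [f [p ( [e [t [f [p n]]]] )]]] ^ [f [f [f [p n]] . [p var]] . [p var]]]]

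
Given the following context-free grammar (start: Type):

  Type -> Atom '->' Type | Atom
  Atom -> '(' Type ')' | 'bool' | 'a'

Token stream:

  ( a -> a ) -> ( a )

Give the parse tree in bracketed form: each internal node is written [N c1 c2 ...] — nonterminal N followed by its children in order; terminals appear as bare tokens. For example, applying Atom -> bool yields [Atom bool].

Type
Atom -> Type
( Type ) -> Type
( Atom -> Type ) -> Type
( a -> Type ) -> Type
( a -> Atom ) -> Type
( a -> a ) -> Type
( a -> a ) -> Atom
( a -> a ) -> ( Type )
( a -> a ) -> ( Atom )
( a -> a ) -> ( a )

[Type [Atom ( [Type [Atom a] -> [Type [Atom a]]] )] -> [Type [Atom ( [Type [Atom a]] )]]]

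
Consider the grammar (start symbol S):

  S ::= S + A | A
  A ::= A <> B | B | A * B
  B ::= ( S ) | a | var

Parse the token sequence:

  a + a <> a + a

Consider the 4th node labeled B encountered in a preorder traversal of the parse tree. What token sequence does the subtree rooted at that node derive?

a

[S [S [S [A [B a]]] + [A [A [B a]] <> [B a]]] + [A [B a]]]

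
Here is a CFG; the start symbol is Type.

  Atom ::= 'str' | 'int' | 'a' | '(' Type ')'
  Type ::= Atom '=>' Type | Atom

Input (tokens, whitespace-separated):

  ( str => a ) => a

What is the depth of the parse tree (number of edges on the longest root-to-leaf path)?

[Type [Atom ( [Type [Atom str] => [Type [Atom a]]] )] => [Type [Atom a]]]

5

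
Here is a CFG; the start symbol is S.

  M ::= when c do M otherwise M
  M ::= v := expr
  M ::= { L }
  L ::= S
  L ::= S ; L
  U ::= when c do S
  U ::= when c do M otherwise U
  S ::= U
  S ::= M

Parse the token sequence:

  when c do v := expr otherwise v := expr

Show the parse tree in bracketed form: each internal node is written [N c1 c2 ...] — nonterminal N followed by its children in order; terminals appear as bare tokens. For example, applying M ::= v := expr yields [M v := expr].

[S [M when c do [M v := expr] otherwise [M v := expr]]]

S
M
when c do M otherwise M
when c do v := expr otherwise M
when c do v := expr otherwise v := expr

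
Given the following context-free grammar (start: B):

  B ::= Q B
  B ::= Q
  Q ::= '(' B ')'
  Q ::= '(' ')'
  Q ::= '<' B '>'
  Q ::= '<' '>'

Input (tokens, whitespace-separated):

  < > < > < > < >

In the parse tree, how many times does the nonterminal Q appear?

4

[B [Q < >] [B [Q < >] [B [Q < >] [B [Q < >]]]]]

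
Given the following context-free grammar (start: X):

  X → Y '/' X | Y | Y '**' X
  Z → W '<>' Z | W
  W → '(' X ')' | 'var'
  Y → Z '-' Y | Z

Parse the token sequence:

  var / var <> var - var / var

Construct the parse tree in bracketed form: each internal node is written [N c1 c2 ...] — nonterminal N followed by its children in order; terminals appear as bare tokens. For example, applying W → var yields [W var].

[X [Y [Z [W var]]] / [X [Y [Z [W var] <> [Z [W var]]] - [Y [Z [W var]]]] / [X [Y [Z [W var]]]]]]

X
Y / X
Z / X
W / X
var / X
var / Y / X
var / Z - Y / X
var / W <> Z - Y / X
var / var <> Z - Y / X
var / var <> W - Y / X
var / var <> var - Y / X
var / var <> var - Z / X
var / var <> var - W / X
var / var <> var - var / X
var / var <> var - var / Y
var / var <> var - var / Z
var / var <> var - var / W
var / var <> var - var / var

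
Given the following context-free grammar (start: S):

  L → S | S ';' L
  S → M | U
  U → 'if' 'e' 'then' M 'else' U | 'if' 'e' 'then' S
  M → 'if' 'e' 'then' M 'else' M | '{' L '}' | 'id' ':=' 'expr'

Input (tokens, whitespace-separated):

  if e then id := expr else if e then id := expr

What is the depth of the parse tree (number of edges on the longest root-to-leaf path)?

[S [U if e then [M id := expr] else [U if e then [S [M id := expr]]]]]

5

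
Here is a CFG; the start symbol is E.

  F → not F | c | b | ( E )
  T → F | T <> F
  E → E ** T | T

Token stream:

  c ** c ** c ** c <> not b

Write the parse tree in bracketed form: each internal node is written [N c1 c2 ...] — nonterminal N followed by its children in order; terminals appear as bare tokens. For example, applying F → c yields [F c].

E
E ** T
E ** T ** T
E ** T ** T ** T
T ** T ** T ** T
F ** T ** T ** T
c ** T ** T ** T
c ** F ** T ** T
c ** c ** T ** T
c ** c ** F ** T
c ** c ** c ** T
c ** c ** c ** T <> F
c ** c ** c ** F <> F
c ** c ** c ** c <> F
c ** c ** c ** c <> not F
c ** c ** c ** c <> not b

[E [E [E [E [T [F c]]] ** [T [F c]]] ** [T [F c]]] ** [T [T [F c]] <> [F not [F b]]]]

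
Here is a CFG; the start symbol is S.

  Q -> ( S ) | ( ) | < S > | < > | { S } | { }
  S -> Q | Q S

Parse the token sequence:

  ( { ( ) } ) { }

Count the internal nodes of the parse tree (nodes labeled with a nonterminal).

8

[S [Q ( [S [Q { [S [Q ( )]] }]] )] [S [Q { }]]]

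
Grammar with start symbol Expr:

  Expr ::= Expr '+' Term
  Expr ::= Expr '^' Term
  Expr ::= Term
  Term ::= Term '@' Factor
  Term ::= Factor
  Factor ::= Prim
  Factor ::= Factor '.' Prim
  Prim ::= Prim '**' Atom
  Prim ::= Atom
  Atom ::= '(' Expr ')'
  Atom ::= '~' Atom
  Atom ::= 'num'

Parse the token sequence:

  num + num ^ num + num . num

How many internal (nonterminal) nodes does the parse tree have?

23

[Expr [Expr [Expr [Expr [Term [Factor [Prim [Atom num]]]]] + [Term [Factor [Prim [Atom num]]]]] ^ [Term [Factor [Prim [Atom num]]]]] + [Term [Factor [Factor [Prim [Atom num]]] . [Prim [Atom num]]]]]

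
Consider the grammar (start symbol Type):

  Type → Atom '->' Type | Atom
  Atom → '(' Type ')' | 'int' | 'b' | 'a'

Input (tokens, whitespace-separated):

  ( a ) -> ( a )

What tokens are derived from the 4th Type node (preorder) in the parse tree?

a

[Type [Atom ( [Type [Atom a]] )] -> [Type [Atom ( [Type [Atom a]] )]]]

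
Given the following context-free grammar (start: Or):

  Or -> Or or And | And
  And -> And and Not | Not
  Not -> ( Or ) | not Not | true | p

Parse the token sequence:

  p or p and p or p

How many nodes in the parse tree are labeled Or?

3

[Or [Or [Or [And [Not p]]] or [And [And [Not p]] and [Not p]]] or [And [Not p]]]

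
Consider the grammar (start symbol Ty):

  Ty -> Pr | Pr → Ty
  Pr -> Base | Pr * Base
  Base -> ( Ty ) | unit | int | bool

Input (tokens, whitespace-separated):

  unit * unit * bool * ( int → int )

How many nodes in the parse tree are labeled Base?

[Ty [Pr [Pr [Pr [Pr [Base unit]] * [Base unit]] * [Base bool]] * [Base ( [Ty [Pr [Base int]] → [Ty [Pr [Base int]]]] )]]]

6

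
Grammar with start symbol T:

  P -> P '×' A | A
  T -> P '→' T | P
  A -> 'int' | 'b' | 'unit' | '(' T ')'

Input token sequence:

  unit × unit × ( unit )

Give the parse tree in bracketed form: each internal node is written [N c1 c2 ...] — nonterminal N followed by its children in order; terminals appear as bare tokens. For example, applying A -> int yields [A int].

[T [P [P [P [A unit]] × [A unit]] × [A ( [T [P [A unit]]] )]]]

T
P
P × A
P × A × A
A × A × A
unit × A × A
unit × unit × A
unit × unit × ( T )
unit × unit × ( P )
unit × unit × ( A )
unit × unit × ( unit )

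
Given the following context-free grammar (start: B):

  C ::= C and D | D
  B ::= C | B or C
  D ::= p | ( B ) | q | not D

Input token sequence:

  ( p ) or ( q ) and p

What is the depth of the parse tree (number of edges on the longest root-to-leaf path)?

7

[B [B [C [D ( [B [C [D p]]] )]]] or [C [C [D ( [B [C [D q]]] )]] and [D p]]]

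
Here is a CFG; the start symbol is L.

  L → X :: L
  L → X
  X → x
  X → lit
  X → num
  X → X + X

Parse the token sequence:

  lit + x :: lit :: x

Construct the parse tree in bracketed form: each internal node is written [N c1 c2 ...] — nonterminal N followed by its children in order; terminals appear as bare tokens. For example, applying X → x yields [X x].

[L [X [X lit] + [X x]] :: [L [X lit] :: [L [X x]]]]

L
X :: L
X + X :: L
lit + X :: L
lit + x :: L
lit + x :: X :: L
lit + x :: lit :: L
lit + x :: lit :: X
lit + x :: lit :: x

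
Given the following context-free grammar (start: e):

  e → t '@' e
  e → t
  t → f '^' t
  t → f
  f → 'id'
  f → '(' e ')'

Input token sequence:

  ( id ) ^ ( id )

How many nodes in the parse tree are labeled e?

3

[e [t [f ( [e [t [f id]]] )] ^ [t [f ( [e [t [f id]]] )]]]]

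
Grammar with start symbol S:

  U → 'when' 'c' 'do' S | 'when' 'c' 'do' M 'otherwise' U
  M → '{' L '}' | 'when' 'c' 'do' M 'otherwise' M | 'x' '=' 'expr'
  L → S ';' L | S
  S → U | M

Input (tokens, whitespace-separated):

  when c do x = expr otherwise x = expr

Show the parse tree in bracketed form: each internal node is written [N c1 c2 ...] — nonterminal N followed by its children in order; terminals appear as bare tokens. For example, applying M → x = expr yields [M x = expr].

S
M
when c do M otherwise M
when c do x = expr otherwise M
when c do x = expr otherwise x = expr

[S [M when c do [M x = expr] otherwise [M x = expr]]]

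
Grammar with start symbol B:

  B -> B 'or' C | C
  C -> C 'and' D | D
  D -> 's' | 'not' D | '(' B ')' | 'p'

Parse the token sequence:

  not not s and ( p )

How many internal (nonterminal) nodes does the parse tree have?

[B [C [C [D not [D not [D s]]]] and [D ( [B [C [D p]]] )]]]

10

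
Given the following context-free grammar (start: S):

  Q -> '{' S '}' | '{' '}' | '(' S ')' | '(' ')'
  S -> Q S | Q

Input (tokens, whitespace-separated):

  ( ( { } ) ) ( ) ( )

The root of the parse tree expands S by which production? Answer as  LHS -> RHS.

[S [Q ( [S [Q ( [S [Q { }]] )]] )] [S [Q ( )] [S [Q ( )]]]]

S -> Q S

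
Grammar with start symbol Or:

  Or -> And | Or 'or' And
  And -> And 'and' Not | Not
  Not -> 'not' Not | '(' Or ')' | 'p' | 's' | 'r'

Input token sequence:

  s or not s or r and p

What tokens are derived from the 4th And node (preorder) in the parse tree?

r

[Or [Or [Or [And [Not s]]] or [And [Not not [Not s]]]] or [And [And [Not r]] and [Not p]]]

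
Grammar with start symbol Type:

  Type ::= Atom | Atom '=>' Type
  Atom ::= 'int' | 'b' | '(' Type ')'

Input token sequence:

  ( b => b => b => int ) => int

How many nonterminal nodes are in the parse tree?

[Type [Atom ( [Type [Atom b] => [Type [Atom b] => [Type [Atom b] => [Type [Atom int]]]]] )] => [Type [Atom int]]]

12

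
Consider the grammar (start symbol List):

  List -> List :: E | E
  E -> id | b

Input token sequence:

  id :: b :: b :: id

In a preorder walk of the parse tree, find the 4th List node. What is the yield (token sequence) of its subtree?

id

[List [List [List [List [E id]] :: [E b]] :: [E b]] :: [E id]]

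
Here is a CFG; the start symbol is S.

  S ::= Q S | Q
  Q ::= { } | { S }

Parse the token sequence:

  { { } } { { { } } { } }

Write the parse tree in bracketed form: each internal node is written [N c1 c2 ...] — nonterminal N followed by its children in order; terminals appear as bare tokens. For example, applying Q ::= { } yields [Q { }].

S
Q S
{ S } S
{ Q } S
{ { } } S
{ { } } Q
{ { } } { S }
{ { } } { Q S }
{ { } } { { S } S }
{ { } } { { Q } S }
{ { } } { { { } } S }
{ { } } { { { } } Q }
{ { } } { { { } } { } }

[S [Q { [S [Q { }]] }] [S [Q { [S [Q { [S [Q { }]] }] [S [Q { }]]] }]]]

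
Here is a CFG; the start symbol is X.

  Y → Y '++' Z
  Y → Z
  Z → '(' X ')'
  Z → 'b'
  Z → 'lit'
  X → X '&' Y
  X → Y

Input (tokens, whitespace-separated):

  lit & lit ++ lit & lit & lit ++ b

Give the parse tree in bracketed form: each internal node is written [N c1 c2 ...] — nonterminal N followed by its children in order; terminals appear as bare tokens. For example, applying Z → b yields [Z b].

[X [X [X [X [Y [Z lit]]] & [Y [Y [Z lit]] ++ [Z lit]]] & [Y [Z lit]]] & [Y [Y [Z lit]] ++ [Z b]]]

X
X & Y
X & Y & Y
X & Y & Y & Y
Y & Y & Y & Y
Z & Y & Y & Y
lit & Y & Y & Y
lit & Y ++ Z & Y & Y
lit & Z ++ Z & Y & Y
lit & lit ++ Z & Y & Y
lit & lit ++ lit & Y & Y
lit & lit ++ lit & Z & Y
lit & lit ++ lit & lit & Y
lit & lit ++ lit & lit & Y ++ Z
lit & lit ++ lit & lit & Z ++ Z
lit & lit ++ lit & lit & lit ++ Z
lit & lit ++ lit & lit & lit ++ b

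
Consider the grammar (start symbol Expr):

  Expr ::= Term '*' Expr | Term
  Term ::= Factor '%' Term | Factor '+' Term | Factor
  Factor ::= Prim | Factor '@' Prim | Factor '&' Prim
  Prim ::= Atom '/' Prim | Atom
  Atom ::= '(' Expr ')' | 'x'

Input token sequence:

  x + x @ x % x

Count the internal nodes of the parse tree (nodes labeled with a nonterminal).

16

[Expr [Term [Factor [Prim [Atom x]]] + [Term [Factor [Factor [Prim [Atom x]]] @ [Prim [Atom x]]] % [Term [Factor [Prim [Atom x]]]]]]]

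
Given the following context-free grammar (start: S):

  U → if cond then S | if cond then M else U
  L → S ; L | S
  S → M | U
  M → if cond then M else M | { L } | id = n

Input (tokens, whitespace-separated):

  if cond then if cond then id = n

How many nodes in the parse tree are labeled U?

2

[S [U if cond then [S [U if cond then [S [M id = n]]]]]]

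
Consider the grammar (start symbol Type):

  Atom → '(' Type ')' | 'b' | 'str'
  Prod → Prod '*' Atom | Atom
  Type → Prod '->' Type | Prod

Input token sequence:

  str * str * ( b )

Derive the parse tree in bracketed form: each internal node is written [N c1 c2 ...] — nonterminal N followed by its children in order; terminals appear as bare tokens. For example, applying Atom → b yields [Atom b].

Type
Prod
Prod * Atom
Prod * Atom * Atom
Atom * Atom * Atom
str * Atom * Atom
str * str * Atom
str * str * ( Type )
str * str * ( Prod )
str * str * ( Atom )
str * str * ( b )

[Type [Prod [Prod [Prod [Atom str]] * [Atom str]] * [Atom ( [Type [Prod [Atom b]]] )]]]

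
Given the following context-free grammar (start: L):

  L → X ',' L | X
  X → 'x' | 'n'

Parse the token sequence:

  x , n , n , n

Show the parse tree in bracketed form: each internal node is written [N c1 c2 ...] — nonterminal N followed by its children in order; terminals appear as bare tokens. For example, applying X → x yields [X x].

[L [X x] , [L [X n] , [L [X n] , [L [X n]]]]]

L
X , L
x , L
x , X , L
x , n , L
x , n , X , L
x , n , n , L
x , n , n , X
x , n , n , n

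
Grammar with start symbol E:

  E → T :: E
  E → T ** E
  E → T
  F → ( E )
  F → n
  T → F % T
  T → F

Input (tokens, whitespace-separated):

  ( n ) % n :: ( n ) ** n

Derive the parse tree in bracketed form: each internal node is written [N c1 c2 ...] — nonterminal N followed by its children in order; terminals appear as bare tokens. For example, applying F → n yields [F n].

E
T :: E
F % T :: E
( E ) % T :: E
( T ) % T :: E
( F ) % T :: E
( n ) % T :: E
( n ) % F :: E
( n ) % n :: E
( n ) % n :: T ** E
( n ) % n :: F ** E
( n ) % n :: ( E ) ** E
( n ) % n :: ( T ) ** E
( n ) % n :: ( F ) ** E
( n ) % n :: ( n ) ** E
( n ) % n :: ( n ) ** T
( n ) % n :: ( n ) ** F
( n ) % n :: ( n ) ** n

[E [T [F ( [E [T [F n]]] )] % [T [F n]]] :: [E [T [F ( [E [T [F n]]] )]] ** [E [T [F n]]]]]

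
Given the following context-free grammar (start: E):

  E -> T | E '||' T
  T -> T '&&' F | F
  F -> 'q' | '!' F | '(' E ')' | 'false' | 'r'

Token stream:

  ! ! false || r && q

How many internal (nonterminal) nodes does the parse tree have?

[E [E [T [F ! [F ! [F false]]]]] || [T [T [F r]] && [F q]]]

10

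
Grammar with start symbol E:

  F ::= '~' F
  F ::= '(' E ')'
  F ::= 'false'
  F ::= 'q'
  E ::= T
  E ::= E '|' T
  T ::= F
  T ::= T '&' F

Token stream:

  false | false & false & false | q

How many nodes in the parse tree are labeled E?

3

[E [E [E [T [F false]]] | [T [T [T [F false]] & [F false]] & [F false]]] | [T [F q]]]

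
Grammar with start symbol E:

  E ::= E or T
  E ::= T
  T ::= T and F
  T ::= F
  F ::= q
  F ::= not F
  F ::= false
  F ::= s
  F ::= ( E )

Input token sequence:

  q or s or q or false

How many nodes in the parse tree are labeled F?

[E [E [E [E [T [F q]]] or [T [F s]]] or [T [F q]]] or [T [F false]]]

4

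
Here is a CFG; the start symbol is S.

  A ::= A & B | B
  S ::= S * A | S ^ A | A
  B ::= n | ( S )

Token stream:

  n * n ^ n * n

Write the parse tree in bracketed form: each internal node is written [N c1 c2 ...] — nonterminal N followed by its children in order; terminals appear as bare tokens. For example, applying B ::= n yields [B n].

S
S * A
S ^ A * A
S * A ^ A * A
A * A ^ A * A
B * A ^ A * A
n * A ^ A * A
n * B ^ A * A
n * n ^ A * A
n * n ^ B * A
n * n ^ n * A
n * n ^ n * B
n * n ^ n * n

[S [S [S [S [A [B n]]] * [A [B n]]] ^ [A [B n]]] * [A [B n]]]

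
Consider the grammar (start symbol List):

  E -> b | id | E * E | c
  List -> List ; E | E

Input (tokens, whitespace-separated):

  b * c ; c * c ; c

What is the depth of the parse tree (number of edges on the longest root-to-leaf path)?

5

[List [List [List [E [E b] * [E c]]] ; [E [E c] * [E c]]] ; [E c]]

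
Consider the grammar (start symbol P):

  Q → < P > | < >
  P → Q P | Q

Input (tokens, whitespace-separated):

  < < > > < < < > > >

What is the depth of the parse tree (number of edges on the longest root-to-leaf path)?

[P [Q < [P [Q < >]] >] [P [Q < [P [Q < [P [Q < >]] >]] >]]]

7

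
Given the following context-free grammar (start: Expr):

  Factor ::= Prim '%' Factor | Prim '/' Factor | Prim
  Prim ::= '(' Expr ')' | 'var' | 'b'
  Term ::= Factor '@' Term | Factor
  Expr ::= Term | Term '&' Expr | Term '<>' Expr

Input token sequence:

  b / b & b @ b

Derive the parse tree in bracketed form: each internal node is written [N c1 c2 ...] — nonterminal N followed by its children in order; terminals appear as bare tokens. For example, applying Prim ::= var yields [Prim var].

[Expr [Term [Factor [Prim b] / [Factor [Prim b]]]] & [Expr [Term [Factor [Prim b]] @ [Term [Factor [Prim b]]]]]]

Expr
Term & Expr
Factor & Expr
Prim / Factor & Expr
b / Factor & Expr
b / Prim & Expr
b / b & Expr
b / b & Term
b / b & Factor @ Term
b / b & Prim @ Term
b / b & b @ Term
b / b & b @ Factor
b / b & b @ Prim
b / b & b @ b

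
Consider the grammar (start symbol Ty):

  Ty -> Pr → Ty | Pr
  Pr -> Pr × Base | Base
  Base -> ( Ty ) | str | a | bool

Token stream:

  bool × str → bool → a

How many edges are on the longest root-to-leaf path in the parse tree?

[Ty [Pr [Pr [Base bool]] × [Base str]] → [Ty [Pr [Base bool]] → [Ty [Pr [Base a]]]]]

5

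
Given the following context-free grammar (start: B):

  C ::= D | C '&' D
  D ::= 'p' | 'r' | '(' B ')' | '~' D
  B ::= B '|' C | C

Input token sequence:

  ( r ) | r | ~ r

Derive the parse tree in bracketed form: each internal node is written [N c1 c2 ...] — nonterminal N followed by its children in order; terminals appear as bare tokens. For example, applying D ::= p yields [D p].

B
B | C
B | C | C
C | C | C
D | C | C
( B ) | C | C
( C ) | C | C
( D ) | C | C
( r ) | C | C
( r ) | D | C
( r ) | r | C
( r ) | r | D
( r ) | r | ~ D
( r ) | r | ~ r

[B [B [B [C [D ( [B [C [D r]]] )]]] | [C [D r]]] | [C [D ~ [D r]]]]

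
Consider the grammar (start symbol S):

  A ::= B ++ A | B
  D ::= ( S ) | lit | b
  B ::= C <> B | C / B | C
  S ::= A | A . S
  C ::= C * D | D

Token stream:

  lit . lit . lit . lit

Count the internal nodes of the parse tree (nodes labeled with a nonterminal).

20

[S [A [B [C [D lit]]]] . [S [A [B [C [D lit]]]] . [S [A [B [C [D lit]]]] . [S [A [B [C [D lit]]]]]]]]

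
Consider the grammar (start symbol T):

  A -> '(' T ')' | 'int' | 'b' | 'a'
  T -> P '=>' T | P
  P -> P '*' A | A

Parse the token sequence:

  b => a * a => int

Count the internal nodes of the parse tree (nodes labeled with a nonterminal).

[T [P [A b]] => [T [P [P [A a]] * [A a]] => [T [P [A int]]]]]

11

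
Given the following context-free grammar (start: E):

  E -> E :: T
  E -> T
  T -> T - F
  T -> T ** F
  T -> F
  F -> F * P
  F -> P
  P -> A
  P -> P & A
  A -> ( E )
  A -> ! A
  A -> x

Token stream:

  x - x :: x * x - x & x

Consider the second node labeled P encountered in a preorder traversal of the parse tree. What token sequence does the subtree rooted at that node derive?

x

[E [E [T [T [F [P [A x]]]] - [F [P [A x]]]]] :: [T [T [F [F [P [A x]]] * [P [A x]]]] - [F [P [P [A x]] & [A x]]]]]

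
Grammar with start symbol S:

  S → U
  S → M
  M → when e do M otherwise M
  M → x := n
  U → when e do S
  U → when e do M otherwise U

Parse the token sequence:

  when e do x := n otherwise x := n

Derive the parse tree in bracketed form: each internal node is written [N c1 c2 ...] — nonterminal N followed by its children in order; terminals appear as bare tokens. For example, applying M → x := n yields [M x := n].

S
M
when e do M otherwise M
when e do x := n otherwise M
when e do x := n otherwise x := n

[S [M when e do [M x := n] otherwise [M x := n]]]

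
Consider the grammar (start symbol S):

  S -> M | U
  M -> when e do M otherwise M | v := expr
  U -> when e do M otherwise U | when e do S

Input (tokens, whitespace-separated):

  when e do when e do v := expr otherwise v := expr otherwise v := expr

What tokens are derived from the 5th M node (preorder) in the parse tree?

[S [M when e do [M when e do [M v := expr] otherwise [M v := expr]] otherwise [M v := expr]]]

v := expr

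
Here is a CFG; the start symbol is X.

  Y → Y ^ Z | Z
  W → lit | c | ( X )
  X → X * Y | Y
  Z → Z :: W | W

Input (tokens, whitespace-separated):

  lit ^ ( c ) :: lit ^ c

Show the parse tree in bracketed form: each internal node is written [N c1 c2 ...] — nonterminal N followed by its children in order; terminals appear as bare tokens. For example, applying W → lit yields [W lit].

[X [Y [Y [Y [Z [W lit]]] ^ [Z [Z [W ( [X [Y [Z [W c]]]] )]] :: [W lit]]] ^ [Z [W c]]]]

X
Y
Y ^ Z
Y ^ Z ^ Z
Z ^ Z ^ Z
W ^ Z ^ Z
lit ^ Z ^ Z
lit ^ Z :: W ^ Z
lit ^ W :: W ^ Z
lit ^ ( X ) :: W ^ Z
lit ^ ( Y ) :: W ^ Z
lit ^ ( Z ) :: W ^ Z
lit ^ ( W ) :: W ^ Z
lit ^ ( c ) :: W ^ Z
lit ^ ( c ) :: lit ^ Z
lit ^ ( c ) :: lit ^ W
lit ^ ( c ) :: lit ^ c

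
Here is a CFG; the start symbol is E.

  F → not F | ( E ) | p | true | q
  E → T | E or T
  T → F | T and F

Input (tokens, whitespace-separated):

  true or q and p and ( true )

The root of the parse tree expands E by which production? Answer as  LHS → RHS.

[E [E [T [F true]]] or [T [T [T [F q]] and [F p]] and [F ( [E [T [F true]]] )]]]

E → E or T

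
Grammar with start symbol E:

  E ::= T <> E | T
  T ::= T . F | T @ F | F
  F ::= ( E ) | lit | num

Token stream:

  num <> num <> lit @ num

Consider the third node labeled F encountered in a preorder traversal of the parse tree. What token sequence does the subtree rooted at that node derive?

[E [T [F num]] <> [E [T [F num]] <> [E [T [T [F lit]] @ [F num]]]]]

lit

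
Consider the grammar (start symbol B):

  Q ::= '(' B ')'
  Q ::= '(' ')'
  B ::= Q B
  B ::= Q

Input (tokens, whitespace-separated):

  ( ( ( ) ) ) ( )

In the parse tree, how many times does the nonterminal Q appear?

4

[B [Q ( [B [Q ( [B [Q ( )]] )]] )] [B [Q ( )]]]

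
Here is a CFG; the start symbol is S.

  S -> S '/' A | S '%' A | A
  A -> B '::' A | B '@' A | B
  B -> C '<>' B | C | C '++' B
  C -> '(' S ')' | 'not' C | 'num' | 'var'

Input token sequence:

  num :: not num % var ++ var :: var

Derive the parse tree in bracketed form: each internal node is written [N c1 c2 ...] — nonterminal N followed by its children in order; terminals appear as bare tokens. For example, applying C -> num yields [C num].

S
S % A
A % A
B :: A % A
C :: A % A
num :: A % A
num :: B % A
num :: C % A
num :: not C % A
num :: not num % A
num :: not num % B :: A
num :: not num % C ++ B :: A
num :: not num % var ++ B :: A
num :: not num % var ++ C :: A
num :: not num % var ++ var :: A
num :: not num % var ++ var :: B
num :: not num % var ++ var :: C
num :: not num % var ++ var :: var

[S [S [A [B [C num]] :: [A [B [C not [C num]]]]]] % [A [B [C var] ++ [B [C var]]] :: [A [B [C var]]]]]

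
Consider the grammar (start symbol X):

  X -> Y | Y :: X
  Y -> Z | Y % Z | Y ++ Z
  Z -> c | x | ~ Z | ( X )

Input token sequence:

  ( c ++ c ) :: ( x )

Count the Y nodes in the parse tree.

5

[X [Y [Z ( [X [Y [Y [Z c]] ++ [Z c]]] )]] :: [X [Y [Z ( [X [Y [Z x]]] )]]]]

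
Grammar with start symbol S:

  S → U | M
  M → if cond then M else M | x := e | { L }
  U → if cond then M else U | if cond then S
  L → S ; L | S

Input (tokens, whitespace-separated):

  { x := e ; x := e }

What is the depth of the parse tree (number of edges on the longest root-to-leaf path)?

6

[S [M { [L [S [M x := e]] ; [L [S [M x := e]]]] }]]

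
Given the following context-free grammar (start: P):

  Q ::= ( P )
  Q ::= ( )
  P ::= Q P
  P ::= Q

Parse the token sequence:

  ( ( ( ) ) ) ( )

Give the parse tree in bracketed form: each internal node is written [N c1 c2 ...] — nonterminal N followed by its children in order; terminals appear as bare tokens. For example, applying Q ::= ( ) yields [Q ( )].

[P [Q ( [P [Q ( [P [Q ( )]] )]] )] [P [Q ( )]]]

P
Q P
( P ) P
( Q ) P
( ( P ) ) P
( ( Q ) ) P
( ( ( ) ) ) P
( ( ( ) ) ) Q
( ( ( ) ) ) ( )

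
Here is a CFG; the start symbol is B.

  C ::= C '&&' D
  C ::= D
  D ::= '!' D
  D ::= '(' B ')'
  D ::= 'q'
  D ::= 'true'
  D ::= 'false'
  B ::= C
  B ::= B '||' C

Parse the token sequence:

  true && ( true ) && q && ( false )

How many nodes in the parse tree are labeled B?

[B [C [C [C [C [D true]] && [D ( [B [C [D true]]] )]] && [D q]] && [D ( [B [C [D false]]] )]]]

3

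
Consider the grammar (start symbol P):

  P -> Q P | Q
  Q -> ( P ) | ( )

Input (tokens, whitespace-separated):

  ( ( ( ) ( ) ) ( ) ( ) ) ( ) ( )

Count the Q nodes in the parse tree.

8

[P [Q ( [P [Q ( [P [Q ( )] [P [Q ( )]]] )] [P [Q ( )] [P [Q ( )]]]] )] [P [Q ( )] [P [Q ( )]]]]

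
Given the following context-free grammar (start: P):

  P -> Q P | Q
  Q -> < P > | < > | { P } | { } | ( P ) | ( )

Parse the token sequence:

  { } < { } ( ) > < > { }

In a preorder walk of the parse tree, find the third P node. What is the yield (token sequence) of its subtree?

[P [Q { }] [P [Q < [P [Q { }] [P [Q ( )]]] >] [P [Q < >] [P [Q { }]]]]]

{ } ( )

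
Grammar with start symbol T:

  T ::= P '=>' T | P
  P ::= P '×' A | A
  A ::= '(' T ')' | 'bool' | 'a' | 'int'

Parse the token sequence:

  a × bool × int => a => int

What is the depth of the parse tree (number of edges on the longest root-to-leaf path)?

[T [P [P [P [A a]] × [A bool]] × [A int]] => [T [P [A a]] => [T [P [A int]]]]]

5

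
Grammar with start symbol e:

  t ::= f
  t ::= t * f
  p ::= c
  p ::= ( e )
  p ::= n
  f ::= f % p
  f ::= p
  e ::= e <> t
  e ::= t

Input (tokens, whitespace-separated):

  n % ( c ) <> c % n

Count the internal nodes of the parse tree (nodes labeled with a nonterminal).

[e [e [t [f [f [p n]] % [p ( [e [t [f [p c]]]] )]]]] <> [t [f [f [p c]] % [p n]]]]

16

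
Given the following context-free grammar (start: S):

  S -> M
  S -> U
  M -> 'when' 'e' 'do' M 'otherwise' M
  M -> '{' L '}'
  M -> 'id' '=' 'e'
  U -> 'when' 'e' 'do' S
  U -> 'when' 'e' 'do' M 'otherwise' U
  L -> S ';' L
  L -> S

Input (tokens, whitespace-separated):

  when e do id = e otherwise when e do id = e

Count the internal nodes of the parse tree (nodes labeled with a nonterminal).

[S [U when e do [M id = e] otherwise [U when e do [S [M id = e]]]]]

6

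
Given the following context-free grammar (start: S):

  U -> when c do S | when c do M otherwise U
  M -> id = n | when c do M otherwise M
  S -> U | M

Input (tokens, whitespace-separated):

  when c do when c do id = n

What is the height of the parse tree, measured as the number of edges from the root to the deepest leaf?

[S [U when c do [S [U when c do [S [M id = n]]]]]]

6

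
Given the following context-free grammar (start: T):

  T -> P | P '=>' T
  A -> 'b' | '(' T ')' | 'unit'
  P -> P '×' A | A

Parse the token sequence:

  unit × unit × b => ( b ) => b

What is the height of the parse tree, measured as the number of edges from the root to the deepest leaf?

7

[T [P [P [P [A unit]] × [A unit]] × [A b]] => [T [P [A ( [T [P [A b]]] )]] => [T [P [A b]]]]]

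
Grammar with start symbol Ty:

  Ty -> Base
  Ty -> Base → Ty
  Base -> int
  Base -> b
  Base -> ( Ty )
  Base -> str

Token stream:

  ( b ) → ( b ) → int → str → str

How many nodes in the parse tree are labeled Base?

7

[Ty [Base ( [Ty [Base b]] )] → [Ty [Base ( [Ty [Base b]] )] → [Ty [Base int] → [Ty [Base str] → [Ty [Base str]]]]]]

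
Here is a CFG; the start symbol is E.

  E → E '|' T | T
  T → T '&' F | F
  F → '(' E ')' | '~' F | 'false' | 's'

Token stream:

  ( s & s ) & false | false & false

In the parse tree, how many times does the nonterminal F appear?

[E [E [T [T [F ( [E [T [T [F s]] & [F s]]] )]] & [F false]]] | [T [T [F false]] & [F false]]]

6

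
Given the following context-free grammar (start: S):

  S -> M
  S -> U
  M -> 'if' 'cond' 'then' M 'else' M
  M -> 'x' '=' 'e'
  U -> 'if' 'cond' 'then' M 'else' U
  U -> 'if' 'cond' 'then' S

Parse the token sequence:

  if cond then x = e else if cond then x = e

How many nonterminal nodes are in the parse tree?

6

[S [U if cond then [M x = e] else [U if cond then [S [M x = e]]]]]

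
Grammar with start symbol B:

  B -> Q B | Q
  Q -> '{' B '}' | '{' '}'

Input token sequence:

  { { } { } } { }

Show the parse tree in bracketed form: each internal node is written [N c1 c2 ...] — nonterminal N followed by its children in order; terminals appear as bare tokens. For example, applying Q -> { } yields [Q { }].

B
Q B
{ B } B
{ Q B } B
{ { } B } B
{ { } Q } B
{ { } { } } B
{ { } { } } Q
{ { } { } } { }

[B [Q { [B [Q { }] [B [Q { }]]] }] [B [Q { }]]]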